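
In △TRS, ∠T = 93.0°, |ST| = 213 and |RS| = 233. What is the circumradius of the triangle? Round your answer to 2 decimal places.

Law of sines: sin R = |ST|·sin T/|RS| ≈ 0.91291.
Since |RS| ≥ |ST|, only the acute value applies: ∠R ≈ 65.91°.
Then ∠S = 180° − ∠T − ∠R ≈ 21.09°.
Law of sines gives |TR| = |RS|·sin S/sin T ≈ 83.954.
Circumradius = |RS|/(2 sin T) ≈ 116.66.

116.66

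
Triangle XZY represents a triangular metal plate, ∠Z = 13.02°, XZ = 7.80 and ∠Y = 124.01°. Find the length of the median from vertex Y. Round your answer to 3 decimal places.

The third angle is ∠X = 180° − ∠Z − ∠Y = 42.97°.
Law of sines: ZY = XZ·sin X/sin Y ≈ 6.4137.
Law of sines: YX = XZ·sin Z/sin Y ≈ 2.1199.
Median from Y: ½√(2·ZY² + 2·YX² − XZ²) ≈ 2.7577.

m_Y ≈ 2.758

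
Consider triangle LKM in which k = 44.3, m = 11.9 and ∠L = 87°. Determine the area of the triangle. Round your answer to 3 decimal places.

Area = ½·k·m·sin L ≈ 263.22.

263.224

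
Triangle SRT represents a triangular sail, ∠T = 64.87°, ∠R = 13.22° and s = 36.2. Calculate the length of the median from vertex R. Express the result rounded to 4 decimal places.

The third angle is ∠S = 180° − ∠R − ∠T = 101.91°.
Law of sines: r = s·sin R/sin S ≈ 8.4607.
Law of sines: t = s·sin T/sin S ≈ 33.495.
Median from R: ½√(2·t² + 2·s² − r²) ≈ 34.616.

m_R ≈ 34.6160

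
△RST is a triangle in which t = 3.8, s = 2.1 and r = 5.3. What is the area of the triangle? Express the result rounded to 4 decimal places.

area ≈ 3.2533

Semiperimeter p = (5.3 + 2.1 + 3.8)/2 = 5.6.
Heron's formula: area = √(5.6·0.3·3.5·1.8) ≈ 3.2533.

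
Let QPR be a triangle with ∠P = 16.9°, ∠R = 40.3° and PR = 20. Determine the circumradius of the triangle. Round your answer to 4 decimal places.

The third angle is ∠Q = 180° − ∠P − ∠R = 122.80°.
Law of sines: RQ = PR·sin P/sin Q ≈ 6.9168.
Law of sines: QP = PR·sin R/sin Q ≈ 15.389.
Circumradius = PR/(2 sin Q) ≈ 11.897.

11.8967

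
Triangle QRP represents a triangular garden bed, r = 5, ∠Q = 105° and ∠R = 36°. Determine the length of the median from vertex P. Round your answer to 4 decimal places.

m_P ≈ 6.2524

The third angle is ∠P = 180° − ∠Q − ∠R = 39.00°.
Law of sines: q = r·sin Q/sin R ≈ 8.2167.
Law of sines: p = r·sin P/sin R ≈ 5.3533.
Median from P: ½√(2·q² + 2·r² − p²) ≈ 6.2524.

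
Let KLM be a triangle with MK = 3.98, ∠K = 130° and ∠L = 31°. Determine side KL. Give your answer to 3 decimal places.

The third angle is ∠M = 180° − ∠K − ∠L = 19.00°.
Law of sines: KL = MK·sin M/sin L ≈ 2.5159.

2.516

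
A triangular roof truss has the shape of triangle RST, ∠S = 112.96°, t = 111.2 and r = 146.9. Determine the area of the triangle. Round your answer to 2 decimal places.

Area = ½·t·r·sin S ≈ 7520.6.

area ≈ 7520.58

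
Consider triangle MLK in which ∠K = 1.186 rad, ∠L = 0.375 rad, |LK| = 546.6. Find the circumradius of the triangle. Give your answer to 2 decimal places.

R ≈ 273.31

The third angle is ∠M = π − ∠L − ∠K = 1.581 rad.
Law of sines: |KM| = |LK|·sin L/sin M ≈ 200.21.
Law of sines: |ML| = |LK|·sin K/sin M ≈ 506.65.
Circumradius = |LK|/(2 sin M) ≈ 273.31.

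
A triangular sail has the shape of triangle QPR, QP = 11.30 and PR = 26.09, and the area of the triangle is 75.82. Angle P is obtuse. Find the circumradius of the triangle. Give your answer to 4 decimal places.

From area = ½·QP·PR·sin P, we get sin P = 2·area/(QP·PR) ≈ 0.51435.
Taking the obtuse solution, ∠P ≈ 149.05°.
Law of cosines then gives RQ ≈ 36.25.
Circumradius = RQ/(2 sin P) ≈ 35.238.

35.2381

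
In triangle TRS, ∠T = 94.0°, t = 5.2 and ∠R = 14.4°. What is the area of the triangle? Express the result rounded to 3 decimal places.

area ≈ 3.198

The third angle is ∠S = 180° − ∠T − ∠R = 71.60°.
Law of sines: r = t·sin R/sin T ≈ 1.2963.
Law of sines: s = t·sin S/sin T ≈ 4.9462.
Area = ½·t·r·sin S ≈ 3.1982.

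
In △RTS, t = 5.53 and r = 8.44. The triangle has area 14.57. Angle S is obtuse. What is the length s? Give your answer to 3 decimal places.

13.219

From area = ½·r·t·sin S, we get sin S = 2·area/(r·t) ≈ 0.62434.
Taking the obtuse solution, ∠S ≈ 141.37°.
Law of cosines then gives s ≈ 13.219.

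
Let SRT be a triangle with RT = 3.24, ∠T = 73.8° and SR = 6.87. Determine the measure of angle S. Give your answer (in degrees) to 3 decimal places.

Law of sines: sin S = RT·sin T/SR ≈ 0.45289.
Since SR ≥ RT, only the acute value applies: ∠S ≈ 26.93°.
Then ∠R = 180° − ∠T − ∠S ≈ 79.27°.

26.929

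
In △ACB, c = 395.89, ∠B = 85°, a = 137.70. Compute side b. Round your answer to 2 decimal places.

By the law of cosines, b² = a² + c² − 2·a·c·cos B = 1.6619e+05, so b ≈ 407.66.

407.66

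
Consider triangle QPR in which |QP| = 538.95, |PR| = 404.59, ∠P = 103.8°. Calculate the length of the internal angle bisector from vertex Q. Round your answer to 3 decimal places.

By the law of cosines, |RQ|² = |QP|² + |PR|² − 2·|QP|·|PR|·cos P = 5.5819e+05, so |RQ| ≈ 747.12.
Law of cosines again: cos Q = (|RQ|² + |QP|² − |PR|²)/(2·|RQ|·|QP|) ≈ 0.85055, so ∠Q ≈ 31.73°.
The bisector from Q has length 2·|RQ|·|QP|·cos(∠Q/2)/(|RQ|+|QP|) ≈ 602.34.

t_Q ≈ 602.336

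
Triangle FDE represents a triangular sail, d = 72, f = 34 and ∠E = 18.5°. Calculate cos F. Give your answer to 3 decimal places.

By the law of cosines, e² = f² + d² − 2·f·d·cos E = 1697, so e ≈ 41.195.
Law of cosines again: cos F = (d² + e² − f²)/(2·d·e) ≈ 0.96510, so ∠F ≈ 15.18°.

cos F ≈ 0.965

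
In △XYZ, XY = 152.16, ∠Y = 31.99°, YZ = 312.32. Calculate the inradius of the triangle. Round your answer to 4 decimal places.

37.8764

By the law of cosines, ZX² = XY² + YZ² − 2·XY·YZ·cos Y = 40085, so ZX ≈ 200.21.
Area = ½·XY·YZ·sin Y ≈ 12588.
Semiperimeter s = (312.32+200.21+152.16)/2 = 332.35.
Inradius = area/s = 12588/332.35 ≈ 37.876.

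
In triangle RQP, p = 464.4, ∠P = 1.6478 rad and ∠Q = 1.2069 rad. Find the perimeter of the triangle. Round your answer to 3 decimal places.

perimeter ≈ 1031.483

The third angle is ∠R = π − ∠Q − ∠P = 0.2869 rad.
Law of sines: r = p·sin R/sin P ≈ 131.8.
Law of sines: q = p·sin Q/sin P ≈ 435.28.
Semiperimeter s = (131.8+435.28+464.4)/2 = 515.74.
Perimeter = 131.8 + 435.28 + 464.4 = 1031.5.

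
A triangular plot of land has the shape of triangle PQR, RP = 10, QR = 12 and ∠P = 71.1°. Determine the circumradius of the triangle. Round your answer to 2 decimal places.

Law of sines: sin Q = RP·sin P/QR ≈ 0.78840.
Since QR ≥ RP, only the acute value applies: ∠Q ≈ 52.04°.
Then ∠R = 180° − ∠P − ∠Q ≈ 56.86°.
Law of sines gives PQ = QR·sin R/sin P ≈ 10.621.
Circumradius = QR/(2 sin P) ≈ 6.3419.

6.34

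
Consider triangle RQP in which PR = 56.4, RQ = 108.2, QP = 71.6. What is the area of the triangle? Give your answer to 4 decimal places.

1831.5197

Semiperimeter s = (71.6 + 56.4 + 108.2)/2 = 118.1.
Heron's formula: area = √(118.1·46.5·61.7·9.9) ≈ 1831.5.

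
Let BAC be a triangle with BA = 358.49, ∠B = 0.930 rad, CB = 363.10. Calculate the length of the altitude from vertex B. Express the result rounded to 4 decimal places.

By the law of cosines, AC² = CB² + BA² − 2·CB·BA·cos B = 1.0472e+05, so AC ≈ 323.6.
Area = ½·CB·BA·sin B ≈ 52173.
The altitude from B has length 2·area/AC ≈ 322.45.

322.4470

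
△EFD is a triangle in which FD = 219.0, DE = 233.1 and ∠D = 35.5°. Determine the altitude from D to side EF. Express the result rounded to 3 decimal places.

By the law of cosines, EF² = FD² + DE² − 2·FD·DE·cos D = 19177, so EF ≈ 138.48.
Area = ½·FD·DE·sin D ≈ 14822.
The altitude from D has length 2·area/EF ≈ 214.07.

h_D ≈ 214.066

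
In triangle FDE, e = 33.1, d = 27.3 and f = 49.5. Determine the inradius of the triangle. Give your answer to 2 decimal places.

Semiperimeter s = (49.5 + 27.3 + 33.1)/2 = 54.95.
Heron's formula: area = √(54.95·5.45·27.65·21.85) ≈ 425.36.
Inradius = area/s = 425.36/54.95 ≈ 7.7408.

r ≈ 7.74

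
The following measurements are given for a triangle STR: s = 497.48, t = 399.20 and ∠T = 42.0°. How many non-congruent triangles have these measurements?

2

s·sin T = 497.48·sin(42.0°) ≈ 332.9.
Since s sin T < t < s (332.9 < 399.20 < 497.48), two triangles exist.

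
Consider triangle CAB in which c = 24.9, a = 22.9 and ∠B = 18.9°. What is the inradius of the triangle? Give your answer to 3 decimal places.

By the law of cosines, b² = c² + a² − 2·c·a·cos B = 65.485, so b ≈ 8.0923.
Area = ½·c·a·sin B ≈ 92.35.
Semiperimeter s = (24.9+22.9+8.0923)/2 = 27.946.
Inradius = area/s = 92.35/27.946 ≈ 3.3046.

3.305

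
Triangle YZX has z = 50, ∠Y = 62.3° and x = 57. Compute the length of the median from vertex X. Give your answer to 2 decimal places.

m_X ≈ 44.58

By the law of cosines, y² = z² + x² − 2·z·x·cos Y = 3099.4, so y ≈ 55.672.
Median from X: ½√(2·y² + 2·z² − x²) ≈ 44.581.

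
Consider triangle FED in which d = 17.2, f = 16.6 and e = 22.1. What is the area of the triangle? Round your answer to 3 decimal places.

141.244

Semiperimeter s = (16.6 + 22.1 + 17.2)/2 = 27.95.
Heron's formula: area = √(27.95·11.35·5.85·10.75) ≈ 141.24.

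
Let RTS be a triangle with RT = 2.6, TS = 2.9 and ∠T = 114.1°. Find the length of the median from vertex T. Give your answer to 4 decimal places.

By the law of cosines, SR² = RT² + TS² − 2·RT·TS·cos T = 21.328, so SR ≈ 4.6182.
Median from T: ½√(2·RT² + 2·TS² − SR²) ≈ 1.501.

m_T ≈ 1.5010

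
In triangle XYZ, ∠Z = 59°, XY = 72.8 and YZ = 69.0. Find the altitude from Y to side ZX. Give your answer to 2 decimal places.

Law of sines: sin X = YZ·sin Z/XY ≈ 0.81243.
Since XY ≥ YZ, only the acute value applies: ∠X ≈ 54.33°.
Then ∠Y = 180° − ∠Z − ∠X ≈ 66.67°.
Law of sines gives ZX = XY·sin Y/sin Z ≈ 77.985.
Area = ½·XY·YZ·sin Y ≈ 2306.2.
The altitude from Y has length 2·area/ZX ≈ 59.145.

h_Y ≈ 59.14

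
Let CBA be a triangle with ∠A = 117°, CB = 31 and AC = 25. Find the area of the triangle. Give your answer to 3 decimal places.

Law of sines: sin B = AC·sin A/CB ≈ 0.71855.
Since CB ≥ AC, only the acute value applies: ∠B ≈ 45.94°.
Then ∠C = 180° − ∠A − ∠B ≈ 17.06°.
Law of sines gives BA = CB·sin C/sin A ≈ 10.21.
Area = ½·CB·AC·sin C ≈ 113.71.

113.713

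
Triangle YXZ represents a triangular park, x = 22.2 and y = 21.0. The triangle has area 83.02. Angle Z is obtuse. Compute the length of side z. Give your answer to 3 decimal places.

From area = ½·y·x·sin Z, we get sin Z = 2·area/(y·x) ≈ 0.35616.
Taking the obtuse solution, ∠Z ≈ 2.7774 rad.
Law of cosines then gives z ≈ 42.486.

42.486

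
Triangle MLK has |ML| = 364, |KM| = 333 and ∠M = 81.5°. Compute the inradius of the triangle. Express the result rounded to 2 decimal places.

r ≈ 104.01

By the law of cosines, |LK|² = |KM|² + |ML|² − 2·|KM|·|ML|·cos M = 2.0755e+05, so |LK| ≈ 455.58.
Area = ½·|KM|·|ML|·sin M ≈ 59940.
Semiperimeter s = (455.58+333+364)/2 = 576.29.
Inradius = area/s = 59940/576.29 ≈ 104.01.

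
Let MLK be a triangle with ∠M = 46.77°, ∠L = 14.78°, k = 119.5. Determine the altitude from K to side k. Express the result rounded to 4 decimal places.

The third angle is ∠K = 180° − ∠M − ∠L = 118.45°.
Law of sines: m = k·sin M/sin K ≈ 99.028.
Law of sines: l = k·sin L/sin K ≈ 34.673.
Area = ½·k·m·sin L ≈ 1509.5.
The altitude from K has length 2·area/k ≈ 25.263.

25.2629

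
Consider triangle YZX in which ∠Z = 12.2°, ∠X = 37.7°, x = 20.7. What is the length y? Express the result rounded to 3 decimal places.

The third angle is ∠Y = 180° − ∠Z − ∠X = 130.10°.
Law of sines: y = x·sin Y/sin X ≈ 25.892.

25.892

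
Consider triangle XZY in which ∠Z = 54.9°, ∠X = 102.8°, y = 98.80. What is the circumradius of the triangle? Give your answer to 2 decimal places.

R ≈ 130.19

The third angle is ∠Y = 180° − ∠X − ∠Z = 22.30°.
Law of sines: x = y·sin X/sin Y ≈ 253.9.
Law of sines: z = y·sin Z/sin Y ≈ 213.02.
Circumradius = y/(2 sin Y) ≈ 130.19.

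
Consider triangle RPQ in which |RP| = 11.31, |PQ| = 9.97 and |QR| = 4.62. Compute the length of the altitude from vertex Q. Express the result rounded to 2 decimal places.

Semiperimeter s = (9.97 + 4.62 + 11.31)/2 = 12.95.
Heron's formula: area = √(12.95·2.98·8.33·1.64) ≈ 22.961.
The altitude from Q has length 2·area/|RP| ≈ 4.0603.

h_Q ≈ 4.06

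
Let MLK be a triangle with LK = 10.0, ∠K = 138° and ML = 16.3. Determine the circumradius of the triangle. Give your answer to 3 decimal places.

R ≈ 12.180

Law of sines: sin M = LK·sin K/ML ≈ 0.41051.
Since ML ≥ LK, only the acute value applies: ∠M ≈ 24.24°.
Then ∠L = 180° − ∠K − ∠M ≈ 17.76°.
Law of sines gives KM = ML·sin L/sin K ≈ 7.4318.
Circumradius = ML/(2 sin K) ≈ 12.18.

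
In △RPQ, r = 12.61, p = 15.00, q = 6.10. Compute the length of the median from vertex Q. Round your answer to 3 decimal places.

Median from Q: ½√(2·r² + 2·p² − q²) ≈ 13.517.

m_Q ≈ 13.517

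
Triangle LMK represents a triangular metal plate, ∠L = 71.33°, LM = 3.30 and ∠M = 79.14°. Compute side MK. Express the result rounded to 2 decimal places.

The third angle is ∠K = 180° − ∠L − ∠M = 29.53°.
Law of sines: MK = LM·sin L/sin K ≈ 6.343.

6.34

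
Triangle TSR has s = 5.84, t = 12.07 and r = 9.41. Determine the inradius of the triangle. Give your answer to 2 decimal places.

Semiperimeter p = (12.07 + 5.84 + 9.41)/2 = 13.66.
Heron's formula: area = √(13.66·1.59·7.82·4.25) ≈ 26.867.
Inradius = area/p = 26.867/13.66 ≈ 1.9668.

1.97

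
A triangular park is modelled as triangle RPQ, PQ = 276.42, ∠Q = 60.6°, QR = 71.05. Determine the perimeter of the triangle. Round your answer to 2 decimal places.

perimeter ≈ 596.82

By the law of cosines, RP² = PQ² + QR² − 2·PQ·QR·cos Q = 62174, so RP ≈ 249.35.
Semiperimeter s = (276.42+71.05+249.35)/2 = 298.41.
Perimeter = 276.42 + 71.05 + 249.35 = 596.82.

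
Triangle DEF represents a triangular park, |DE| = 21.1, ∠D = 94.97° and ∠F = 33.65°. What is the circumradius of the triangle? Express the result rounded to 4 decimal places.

19.0393

The third angle is ∠E = 180° − ∠F − ∠D = 51.38°.
Law of sines: |EF| = |DE|·sin D/sin F ≈ 37.935.
Law of sines: |FD| = |DE|·sin E/sin F ≈ 29.751.
Circumradius = |DE|/(2 sin F) ≈ 19.039.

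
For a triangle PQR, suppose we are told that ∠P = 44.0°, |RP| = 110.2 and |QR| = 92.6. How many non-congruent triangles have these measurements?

|RP|·sin P = 110.2·sin(44.0°) ≈ 76.55.
Since |RP| sin P < |QR| < |RP| (76.55 < 92.6 < 110.2), two triangles exist.

2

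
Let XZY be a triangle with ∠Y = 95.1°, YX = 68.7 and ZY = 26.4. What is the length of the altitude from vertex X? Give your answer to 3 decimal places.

By the law of cosines, XZ² = ZY² + YX² − 2·ZY·YX·cos Y = 5739.1, so XZ ≈ 75.757.
Area = ½·ZY·YX·sin Y ≈ 903.25.
The altitude from X has length 2·area/ZY ≈ 68.428.

68.428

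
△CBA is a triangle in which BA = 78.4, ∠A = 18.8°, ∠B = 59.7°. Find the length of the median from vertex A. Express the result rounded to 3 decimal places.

m_A ≈ 72.752

The third angle is ∠C = 180° − ∠B − ∠A = 101.50°.
Law of sines: AC = BA·sin B/sin C ≈ 69.077.
Law of sines: CB = BA·sin A/sin C ≈ 25.783.
Median from A: ½√(2·BA² + 2·AC² − CB²) ≈ 72.752.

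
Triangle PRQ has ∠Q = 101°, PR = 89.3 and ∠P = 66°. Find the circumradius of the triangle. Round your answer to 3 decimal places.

The third angle is ∠R = 180° − ∠Q − ∠P = 13.00°.
Law of sines: RQ = PR·sin P/sin Q ≈ 83.107.
Law of sines: QP = PR·sin R/sin Q ≈ 20.464.
Circumradius = PR/(2 sin Q) ≈ 45.486.

45.486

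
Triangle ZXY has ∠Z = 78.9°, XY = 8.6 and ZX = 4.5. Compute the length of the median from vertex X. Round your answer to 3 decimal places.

Law of sines: sin Y = ZX·sin Z/XY ≈ 0.51347.
Since XY ≥ ZX, only the acute value applies: ∠Y ≈ 30.90°.
Then ∠X = 180° − ∠Z − ∠Y ≈ 70.20°.
Law of sines gives YZ = XY·sin X/sin Z ≈ 8.2461.
Median from X: ½√(2·ZX² + 2·XY² − YZ²) ≈ 5.4868.

m_X ≈ 5.487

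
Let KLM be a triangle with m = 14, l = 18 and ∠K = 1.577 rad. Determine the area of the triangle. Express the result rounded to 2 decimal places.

Area = ½·l·m·sin K ≈ 126.

126.00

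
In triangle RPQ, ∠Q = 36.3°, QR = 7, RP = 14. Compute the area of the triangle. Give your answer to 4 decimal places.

Law of sines: sin P = QR·sin Q/RP ≈ 0.29601.
Since RP ≥ QR, only the acute value applies: ∠P ≈ 17.22°.
Then ∠R = 180° − ∠Q − ∠P ≈ 126.48°.
Law of sines gives PQ = RP·sin R/sin Q ≈ 19.014.
Area = ½·RP·QR·sin R ≈ 39.398.

area ≈ 39.3981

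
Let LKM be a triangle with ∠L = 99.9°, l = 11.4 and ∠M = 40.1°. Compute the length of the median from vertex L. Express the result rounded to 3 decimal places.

The third angle is ∠K = 180° − ∠M − ∠L = 40.00°.
Law of sines: k = l·sin K/sin L ≈ 7.4385.
Law of sines: m = l·sin M/sin L ≈ 7.454.
Median from L: ½√(2·k² + 2·m² − l²) ≈ 4.7914.

4.791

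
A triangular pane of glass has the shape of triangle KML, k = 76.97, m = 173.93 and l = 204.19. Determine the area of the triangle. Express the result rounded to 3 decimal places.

Semiperimeter s = (76.97 + 173.93 + 204.19)/2 = 227.55.
Heron's formula: area = √(227.55·150.58·53.615·23.355) ≈ 6550.

area ≈ 6550.028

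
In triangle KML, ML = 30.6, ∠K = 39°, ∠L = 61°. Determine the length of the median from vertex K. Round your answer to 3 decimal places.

The third angle is ∠M = 180° − ∠L − ∠K = 80.00°.
Law of sines: LK = ML·sin M/sin K ≈ 47.885.
Law of sines: KM = ML·sin L/sin K ≈ 42.527.
Median from K: ½√(2·LK² + 2·KM² − ML²) ≈ 42.623.

m_K ≈ 42.623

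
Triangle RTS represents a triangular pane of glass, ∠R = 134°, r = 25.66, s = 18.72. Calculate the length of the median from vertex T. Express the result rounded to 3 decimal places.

Law of sines: sin S = s·sin R/r ≈ 0.52479.
Since r ≥ s, only the acute value applies: ∠S ≈ 31.65°.
Then ∠T = 180° − ∠R − ∠S ≈ 14.35°.
Law of sines gives t = r·sin T/sin R ≈ 8.8386.
Median from T: ½√(2·s² + 2·r² − t²) ≈ 22.021.

22.021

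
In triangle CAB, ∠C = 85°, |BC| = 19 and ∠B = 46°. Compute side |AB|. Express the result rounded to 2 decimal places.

25.08

The third angle is ∠A = 180° − ∠B − ∠C = 49.00°.
Law of sines: |AB| = |BC|·sin C/sin A ≈ 25.079.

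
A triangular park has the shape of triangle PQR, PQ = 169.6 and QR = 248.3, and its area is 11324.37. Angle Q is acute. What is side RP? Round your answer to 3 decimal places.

139.327

From area = ½·PQ·QR·sin Q, we get sin Q = 2·area/(PQ·QR) ≈ 0.53783.
Taking the acute solution, ∠Q ≈ 32.54°.
Law of cosines then gives RP ≈ 139.33.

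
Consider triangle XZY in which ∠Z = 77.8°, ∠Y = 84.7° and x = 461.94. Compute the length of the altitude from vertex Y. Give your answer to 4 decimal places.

h_Y ≈ 451.5075

The third angle is ∠X = 180° − ∠Z − ∠Y = 17.50°.
Law of sines: z = x·sin Z/sin X ≈ 1501.5.
Law of sines: y = x·sin Y/sin X ≈ 1529.6.
Area = ½·x·z·sin Y ≈ 3.4532e+05.
The altitude from Y has length 2·area/y ≈ 451.51.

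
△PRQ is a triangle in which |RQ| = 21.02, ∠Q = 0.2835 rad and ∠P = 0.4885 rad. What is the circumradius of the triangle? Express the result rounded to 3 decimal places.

The third angle is ∠R = π − ∠Q − ∠P = 2.3696 rad.
Law of sines: |QP| = |RQ|·sin R/sin P ≈ 31.244.
Law of sines: |PR| = |RQ|·sin Q/sin P ≈ 12.529.
Circumradius = |RQ|/(2 sin P) ≈ 22.395.

22.395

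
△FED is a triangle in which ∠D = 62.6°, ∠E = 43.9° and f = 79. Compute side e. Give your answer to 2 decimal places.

The third angle is ∠F = 180° − ∠E − ∠D = 73.50°.
Law of sines: e = f·sin E/sin F ≈ 57.131.

57.13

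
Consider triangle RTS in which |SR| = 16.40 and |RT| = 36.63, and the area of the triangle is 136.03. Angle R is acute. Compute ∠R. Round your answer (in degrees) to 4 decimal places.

26.9287

From area = ½·|SR|·|RT|·sin R, we get sin R = 2·area/(|SR|·|RT|) ≈ 0.45288.
Taking the acute solution, ∠R ≈ 26.93°.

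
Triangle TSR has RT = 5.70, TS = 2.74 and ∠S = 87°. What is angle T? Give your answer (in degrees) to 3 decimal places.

64.312

Law of sines: sin R = TS·sin S/RT ≈ 0.48004.
Since RT ≥ TS, only the acute value applies: ∠R ≈ 28.69°.
Then ∠T = 180° − ∠S − ∠R ≈ 64.31°.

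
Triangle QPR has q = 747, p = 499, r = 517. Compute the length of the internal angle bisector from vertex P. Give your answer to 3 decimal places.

t_P ≈ 570.973

By the law of cosines, cos P = (r² + q² − p²) / (2·r·q) ≈ 0.74611, so ∠P ≈ 41.75°.
The bisector from P has length 2·r·q·cos(∠P/2)/(r+q) ≈ 570.97.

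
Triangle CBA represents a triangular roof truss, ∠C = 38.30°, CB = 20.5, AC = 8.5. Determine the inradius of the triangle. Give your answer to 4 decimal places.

By the law of cosines, BA² = AC² + CB² − 2·AC·CB·cos C = 219.01, so BA ≈ 14.799.
Area = ½·AC·CB·sin C ≈ 53.998.
Semiperimeter s = (14.799+8.5+20.5)/2 = 21.899.
Inradius = area/s = 53.998/21.899 ≈ 2.4657.

2.4657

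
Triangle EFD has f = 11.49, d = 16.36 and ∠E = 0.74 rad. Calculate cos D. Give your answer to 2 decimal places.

cos D ≈ -0.05

By the law of cosines, e² = f² + d² − 2·f·d·cos E = 122.04, so e ≈ 11.047.
Law of cosines again: cos D = (e² + f² − d²)/(2·e·f) ≈ -0.05353, so ∠D ≈ 1.624 rad.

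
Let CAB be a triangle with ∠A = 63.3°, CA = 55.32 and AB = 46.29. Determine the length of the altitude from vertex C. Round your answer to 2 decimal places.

h_C ≈ 49.42

By the law of cosines, BC² = CA² + AB² − 2·CA·AB·cos A = 2901.9, so BC ≈ 53.869.
Area = ½·CA·AB·sin A ≈ 1143.9.
The altitude from C has length 2·area/AB ≈ 49.421.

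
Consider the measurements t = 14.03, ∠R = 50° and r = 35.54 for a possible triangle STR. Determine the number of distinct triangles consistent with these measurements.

1

t·sin R = 14.03·sin(50°) ≈ 10.75.
Since r ≥ t, exactly one triangle exists.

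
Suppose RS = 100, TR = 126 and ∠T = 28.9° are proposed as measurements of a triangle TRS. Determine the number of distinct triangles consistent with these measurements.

TR·sin T = 126·sin(28.9°) ≈ 60.89.
Since TR sin T < RS < TR (60.89 < 100 < 126), two triangles exist.

2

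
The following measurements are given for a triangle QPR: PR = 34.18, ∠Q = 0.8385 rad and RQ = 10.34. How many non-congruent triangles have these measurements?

1

RQ·sin Q = 10.34·sin(0.8385 rad) ≈ 7.689.
Since PR ≥ RQ, exactly one triangle exists.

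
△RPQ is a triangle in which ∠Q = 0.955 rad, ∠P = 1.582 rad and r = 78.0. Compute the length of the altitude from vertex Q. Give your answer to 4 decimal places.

h_Q ≈ 77.9951

The third angle is ∠R = π − ∠P − ∠Q = 0.605 rad.
Law of sines: p = r·sin P/sin R ≈ 137.21.
Law of sines: q = r·sin Q/sin R ≈ 112.02.
Area = ½·r·p·sin Q ≈ 4368.3.
The altitude from Q has length 2·area/q ≈ 77.995.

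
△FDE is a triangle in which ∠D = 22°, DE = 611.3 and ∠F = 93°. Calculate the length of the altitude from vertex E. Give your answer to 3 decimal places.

The third angle is ∠E = 180° − ∠F − ∠D = 65.00°.
Law of sines: EF = DE·sin D/sin F ≈ 229.31.
Law of sines: FD = DE·sin E/sin F ≈ 554.79.
Area = ½·DE·EF·sin E ≈ 63522.
The altitude from E has length 2·area/FD ≈ 229.

h_E ≈ 228.997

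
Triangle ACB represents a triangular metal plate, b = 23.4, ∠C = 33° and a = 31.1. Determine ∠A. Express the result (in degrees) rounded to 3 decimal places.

99.000

By the law of cosines, c² = b² + a² − 2·b·a·cos C = 294.1, so c ≈ 17.149.
Law of cosines again: cos A = (c² + b² − a²)/(2·c·b) ≈ -0.15643, so ∠A ≈ 99.00°.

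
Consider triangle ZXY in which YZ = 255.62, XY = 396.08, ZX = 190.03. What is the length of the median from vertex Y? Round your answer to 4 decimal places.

Median from Y: ½√(2·XY² + 2·YZ² − ZX²) ≈ 319.5.

319.5037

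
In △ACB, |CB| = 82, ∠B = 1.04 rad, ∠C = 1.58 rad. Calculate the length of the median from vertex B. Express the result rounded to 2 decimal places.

m_B ≈ 108.94

The third angle is ∠A = π − ∠C − ∠B = 0.522 rad.
Law of sines: |BA| = |CB|·sin C/sin A ≈ 164.57.
Law of sines: |AC| = |CB|·sin B/sin A ≈ 141.93.
Median from B: ½√(2·|CB|² + 2·|BA|² − |AC|²) ≈ 108.94.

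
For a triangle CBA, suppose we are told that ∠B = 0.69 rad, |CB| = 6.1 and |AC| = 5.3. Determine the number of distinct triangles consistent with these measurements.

|CB|·sin B = 6.1·sin(0.69 rad) ≈ 3.883.
Since |CB| sin B < |AC| < |CB| (3.883 < 5.3 < 6.1), two triangles exist.

2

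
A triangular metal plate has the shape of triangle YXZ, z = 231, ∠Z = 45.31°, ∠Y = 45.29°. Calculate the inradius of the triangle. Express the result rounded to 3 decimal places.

67.790

The third angle is ∠X = 180° − ∠Z − ∠Y = 89.40°.
Law of sines: y = z·sin Y/sin Z ≈ 230.92.
Law of sines: x = z·sin X/sin Z ≈ 324.91.
Area = ½·z·y·sin X ≈ 26670.
Semiperimeter s = (230.92+324.91+231)/2 = 393.42.
Inradius = area/s = 26670/393.42 ≈ 67.79.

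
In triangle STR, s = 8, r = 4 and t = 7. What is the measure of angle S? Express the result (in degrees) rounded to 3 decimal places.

By the law of cosines, cos S = (t² + r² − s²) / (2·t·r) ≈ 0.01786, so ∠S ≈ 88.98°.

88.977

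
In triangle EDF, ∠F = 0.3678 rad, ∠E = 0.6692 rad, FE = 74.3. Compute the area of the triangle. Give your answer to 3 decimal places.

The third angle is ∠D = π − ∠F − ∠E = 2.1046 rad.
Law of sines: DF = FE·sin E/sin D ≈ 53.541.
Law of sines: ED = FE·sin F/sin D ≈ 31.033.
Area = ½·FE·DF·sin F ≈ 715.19.

area ≈ 715.192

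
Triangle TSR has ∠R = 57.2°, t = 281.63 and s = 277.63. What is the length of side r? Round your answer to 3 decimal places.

267.736

By the law of cosines, r² = t² + s² − 2·t·s·cos R = 71683, so r ≈ 267.74.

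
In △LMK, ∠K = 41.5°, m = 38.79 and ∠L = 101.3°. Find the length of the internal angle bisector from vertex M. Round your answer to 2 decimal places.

The third angle is ∠M = 180° − ∠K − ∠L = 37.20°.
Law of sines: l = m·sin L/sin M ≈ 62.914.
Law of sines: k = m·sin K/sin M ≈ 42.513.
The bisector from M has length 2·k·l·cos(∠M/2)/(k+l) ≈ 48.089.

t_M ≈ 48.09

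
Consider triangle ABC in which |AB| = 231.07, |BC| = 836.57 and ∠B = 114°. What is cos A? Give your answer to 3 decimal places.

0.599

By the law of cosines, |CA|² = |AB|² + |BC|² − 2·|AB|·|BC|·cos B = 9.1049e+05, so |CA| ≈ 954.2.
Law of cosines again: cos A = (|CA|² + |AB|² − |BC|²)/(2·|CA|·|AB|) ≈ 0.59876, so ∠A ≈ 53.22°.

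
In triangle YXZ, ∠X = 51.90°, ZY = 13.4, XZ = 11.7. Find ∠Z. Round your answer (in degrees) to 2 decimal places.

Law of sines: sin Y = XZ·sin X/ZY ≈ 0.68710.
Since ZY ≥ XZ, only the acute value applies: ∠Y ≈ 43.40°.
Then ∠Z = 180° − ∠X − ∠Y ≈ 84.70°.

∠Z ≈ 84.70°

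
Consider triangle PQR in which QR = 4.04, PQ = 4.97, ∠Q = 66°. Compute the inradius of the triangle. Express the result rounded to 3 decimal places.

By the law of cosines, RP² = PQ² + QR² − 2·PQ·QR·cos Q = 24.689, so RP ≈ 4.9688.
Area = ½·PQ·QR·sin Q ≈ 9.1714.
Semiperimeter s = (4.04+4.9688+4.97)/2 = 6.9894.
Inradius = area/s = 9.1714/6.9894 ≈ 1.3122.

r ≈ 1.312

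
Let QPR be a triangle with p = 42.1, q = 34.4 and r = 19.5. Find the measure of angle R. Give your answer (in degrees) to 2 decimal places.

∠R ≈ 27.23°

By the law of cosines, cos R = (q² + p² − r²) / (2·q·p) ≈ 0.88919, so ∠R ≈ 27.23°.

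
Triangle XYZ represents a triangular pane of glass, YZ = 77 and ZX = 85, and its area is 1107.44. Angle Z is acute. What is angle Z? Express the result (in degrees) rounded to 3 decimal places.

19.780

From area = ½·YZ·ZX·sin Z, we get sin Z = 2·area/(YZ·ZX) ≈ 0.33841.
Taking the acute solution, ∠Z ≈ 19.78°.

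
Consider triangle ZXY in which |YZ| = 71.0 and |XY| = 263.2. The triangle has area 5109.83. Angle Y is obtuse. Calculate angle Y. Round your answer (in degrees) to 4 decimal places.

146.8468

From area = ½·|XY|·|YZ|·sin Y, we get sin Y = 2·area/(|XY|·|YZ|) ≈ 0.54688.
Taking the obtuse solution, ∠Y ≈ 146.85°.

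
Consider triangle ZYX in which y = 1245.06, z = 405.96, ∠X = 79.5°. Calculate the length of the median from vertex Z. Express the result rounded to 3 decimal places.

1224.445

By the law of cosines, x² = z² + y² − 2·z·y·cos X = 1.5308e+06, so x ≈ 1237.2.
Median from Z: ½√(2·y² + 2·x² − z²) ≈ 1224.4.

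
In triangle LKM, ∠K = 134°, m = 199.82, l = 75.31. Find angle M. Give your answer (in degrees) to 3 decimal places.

∠M ≈ 33.874°

By the law of cosines, k² = m² + l² − 2·m·l·cos K = 66507, so k ≈ 257.89.
Law of cosines again: cos M = (l² + k² − m²)/(2·l·k) ≈ 0.83027, so ∠M ≈ 33.87°.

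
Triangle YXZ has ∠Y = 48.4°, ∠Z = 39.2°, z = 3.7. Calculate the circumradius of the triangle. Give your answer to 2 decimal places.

The third angle is ∠X = 180° − ∠Z − ∠Y = 92.40°.
Law of sines: y = z·sin Y/sin Z ≈ 4.3777.
Law of sines: x = z·sin X/sin Z ≈ 5.849.
Circumradius = z/(2 sin Z) ≈ 2.9271.

R ≈ 2.93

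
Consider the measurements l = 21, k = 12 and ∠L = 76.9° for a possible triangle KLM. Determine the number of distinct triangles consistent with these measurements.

k·sin L = 12·sin(76.9°) ≈ 11.69.
Since l ≥ k, exactly one triangle exists.

1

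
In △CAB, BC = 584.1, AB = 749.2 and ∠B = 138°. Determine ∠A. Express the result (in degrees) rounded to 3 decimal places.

∠A ≈ 18.279°

By the law of cosines, CA² = AB² + BC² − 2·AB·BC·cos B = 1.5529e+06, so CA ≈ 1246.1.
Law of cosines again: cos A = (CA² + AB² − BC²)/(2·CA·AB) ≈ 0.94954, so ∠A ≈ 18.28°.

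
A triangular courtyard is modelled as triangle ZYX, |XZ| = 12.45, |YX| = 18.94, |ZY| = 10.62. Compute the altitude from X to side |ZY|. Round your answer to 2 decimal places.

Semiperimeter s = (18.94 + 12.45 + 10.62)/2 = 21.005.
Heron's formula: area = √(21.005·2.065·8.555·10.385) ≈ 62.078.
The altitude from X has length 2·area/|ZY| ≈ 11.691.

h_X ≈ 11.69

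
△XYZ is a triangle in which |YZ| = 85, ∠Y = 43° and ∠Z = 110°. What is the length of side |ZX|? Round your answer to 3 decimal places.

127.690

The third angle is ∠X = 180° − ∠Y − ∠Z = 27.00°.
Law of sines: |ZX| = |YZ|·sin Y/sin X ≈ 127.69.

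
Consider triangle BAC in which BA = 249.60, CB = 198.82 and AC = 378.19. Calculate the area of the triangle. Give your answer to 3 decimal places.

area ≈ 22574.134

Semiperimeter s = (378.19 + 198.82 + 249.6)/2 = 413.31.
Heron's formula: area = √(413.31·35.115·214.49·163.71) ≈ 22574.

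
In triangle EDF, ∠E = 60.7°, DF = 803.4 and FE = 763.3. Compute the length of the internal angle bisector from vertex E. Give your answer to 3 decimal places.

Law of sines: sin D = FE·sin E/DF ≈ 0.82854.
Since DF ≥ FE, only the acute value applies: ∠D ≈ 55.95°.
Then ∠F = 180° − ∠E − ∠D ≈ 63.35°.
Law of sines gives ED = DF·sin F/sin E ≈ 823.39.
The bisector from E has length 2·FE·ED·cos(∠E/2)/(FE+ED) ≈ 683.64.

t_E ≈ 683.640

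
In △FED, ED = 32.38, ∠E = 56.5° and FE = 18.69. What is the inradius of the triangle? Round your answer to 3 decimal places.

By the law of cosines, DF² = FE² + ED² − 2·FE·ED·cos E = 729.74, so DF ≈ 27.014.
Area = ½·FE·ED·sin E ≈ 252.33.
Semiperimeter s = (32.38+27.014+18.69)/2 = 39.042.
Inradius = area/s = 252.33/39.042 ≈ 6.463.

r ≈ 6.463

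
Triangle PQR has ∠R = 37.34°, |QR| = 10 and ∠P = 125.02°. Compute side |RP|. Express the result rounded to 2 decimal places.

The third angle is ∠Q = 180° − ∠R − ∠P = 17.64°.
Law of sines: |RP| = |QR|·sin Q/sin P ≈ 3.7003.

3.70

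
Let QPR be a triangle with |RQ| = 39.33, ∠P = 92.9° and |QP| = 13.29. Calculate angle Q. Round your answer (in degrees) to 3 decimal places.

Law of sines: sin R = |QP|·sin P/|RQ| ≈ 0.33748.
Since |RQ| ≥ |QP|, only the acute value applies: ∠R ≈ 19.72°.
Then ∠Q = 180° − ∠P − ∠R ≈ 67.38°.

67.377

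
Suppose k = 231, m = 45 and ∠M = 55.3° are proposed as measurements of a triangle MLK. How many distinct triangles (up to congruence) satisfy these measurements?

k·sin M = 231·sin(55.3°) ≈ 189.9.
Since m = 45 < 189.9 = k sin M, no triangle exists.

0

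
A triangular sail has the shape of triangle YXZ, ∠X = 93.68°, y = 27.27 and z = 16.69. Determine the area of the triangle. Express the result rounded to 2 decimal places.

area ≈ 227.10

Area = ½·z·y·sin X ≈ 227.1.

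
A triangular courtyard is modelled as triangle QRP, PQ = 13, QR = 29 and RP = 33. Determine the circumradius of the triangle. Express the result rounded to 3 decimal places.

16.591

By the law of cosines, cos Q = (PQ² + QR² − RP²) / (2·PQ·QR) ≈ -0.10477, so ∠Q ≈ 96.01°.
Circumradius = RP/(2 sin Q) ≈ 16.591.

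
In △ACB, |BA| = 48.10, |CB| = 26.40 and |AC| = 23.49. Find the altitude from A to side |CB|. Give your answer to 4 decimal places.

h_A ≈ 12.0429

Semiperimeter s = (26.4 + 48.1 + 23.49)/2 = 48.995.
Heron's formula: area = √(48.995·22.595·0.895·25.505) ≈ 158.97.
The altitude from A has length 2·area/|CB| ≈ 12.043.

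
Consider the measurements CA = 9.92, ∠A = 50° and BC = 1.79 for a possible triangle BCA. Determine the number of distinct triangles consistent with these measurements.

0

CA·sin A = 9.92·sin(50°) ≈ 7.599.
Since BC = 1.79 < 7.599 = CA sin A, no triangle exists.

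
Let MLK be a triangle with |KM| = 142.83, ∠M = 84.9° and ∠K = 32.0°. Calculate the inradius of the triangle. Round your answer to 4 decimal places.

31.1813

The third angle is ∠L = 180° − ∠K − ∠M = 63.10°.
Law of sines: |LK| = |KM|·sin M/sin L ≈ 159.53.
Law of sines: |ML| = |KM|·sin K/sin L ≈ 84.872.
Area = ½·|KM|·|LK|·sin K ≈ 6037.1.
Semiperimeter s = (159.53+142.83+84.872)/2 = 193.61.
Inradius = area/s = 6037.1/193.61 ≈ 31.181.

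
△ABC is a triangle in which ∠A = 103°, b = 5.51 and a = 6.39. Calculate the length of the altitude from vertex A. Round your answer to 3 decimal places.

h_A ≈ 1.870

Law of sines: sin B = b·sin A/a ≈ 0.84018.
Since a ≥ b, only the acute value applies: ∠B ≈ 57.16°.
Then ∠C = 180° − ∠A − ∠B ≈ 19.84°.
Law of sines gives c = a·sin C/sin A ≈ 2.2258.
Area = ½·a·b·sin C ≈ 5.975.
The altitude from A has length 2·area/a ≈ 1.8701.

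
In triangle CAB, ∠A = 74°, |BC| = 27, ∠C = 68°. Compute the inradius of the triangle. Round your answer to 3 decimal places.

6.155

The third angle is ∠B = 180° − ∠C − ∠A = 38.00°.
Law of sines: |AB| = |BC|·sin C/sin A ≈ 26.043.
Law of sines: |CA| = |BC|·sin B/sin A ≈ 17.293.
Area = ½·|BC|·|AB|·sin B ≈ 216.45.
Semiperimeter s = (26.043+27+17.293)/2 = 35.168.
Inradius = area/s = 216.45/35.168 ≈ 6.1549.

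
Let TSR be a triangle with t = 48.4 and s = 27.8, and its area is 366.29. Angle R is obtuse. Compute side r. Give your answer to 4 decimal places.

From area = ½·t·s·sin R, we get sin R = 2·area/(t·s) ≈ 0.54446.
Taking the obtuse solution, ∠R ≈ 147.01°.
Law of cosines then gives r ≈ 73.298.

73.2981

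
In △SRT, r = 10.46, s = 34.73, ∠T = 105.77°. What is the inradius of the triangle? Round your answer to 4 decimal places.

4.1576

By the law of cosines, t² = s² + r² − 2·s·r·cos T = 1513, so t ≈ 38.898.
Area = ½·s·r·sin T ≈ 174.8.
Semiperimeter p = (34.73+10.46+38.898)/2 = 42.044.
Inradius = area/p = 174.8/42.044 ≈ 4.1576.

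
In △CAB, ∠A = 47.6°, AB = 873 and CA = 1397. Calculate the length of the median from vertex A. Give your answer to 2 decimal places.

By the law of cosines, BC² = CA² + AB² − 2·CA·AB·cos A = 1.069e+06, so BC ≈ 1033.9.
Median from A: ½√(2·CA² + 2·AB² − BC²) ≈ 1043.8.

m_A ≈ 1043.85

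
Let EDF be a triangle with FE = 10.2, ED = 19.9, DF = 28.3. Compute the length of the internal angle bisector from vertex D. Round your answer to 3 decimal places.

By the law of cosines, cos D = (ED² + DF² − FE²) / (2·ED·DF) ≈ 0.97028, so ∠D ≈ 14.00°.
The bisector from D has length 2·ED·DF·cos(∠D/2)/(ED+DF) ≈ 23.194.

t_D ≈ 23.194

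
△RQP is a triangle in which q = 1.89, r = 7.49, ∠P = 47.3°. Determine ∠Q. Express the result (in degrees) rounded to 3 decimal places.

By the law of cosines, p² = r² + q² − 2·r·q·cos P = 40.472, so p ≈ 6.3618.
Law of cosines again: cos Q = (p² + r² − q²)/(2·p·r) ≈ 0.97587, so ∠Q ≈ 12.61°.

∠Q ≈ 12.611°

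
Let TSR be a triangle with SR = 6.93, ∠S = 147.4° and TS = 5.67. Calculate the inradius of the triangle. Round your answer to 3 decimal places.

0.857

By the law of cosines, RT² = TS² + SR² − 2·TS·SR·cos S = 146.38, so RT ≈ 12.099.
Area = ½·TS·SR·sin S ≈ 10.585.
Semiperimeter s = (6.93+12.099+5.67)/2 = 12.349.
Inradius = area/s = 10.585/12.349 ≈ 0.85713.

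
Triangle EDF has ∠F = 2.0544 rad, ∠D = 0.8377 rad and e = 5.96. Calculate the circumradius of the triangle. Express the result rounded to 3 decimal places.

The third angle is ∠E = π − ∠D − ∠F = 0.2495 rad.
Law of sines: d = e·sin D/sin E ≈ 17.937.
Law of sines: f = e·sin F/sin E ≈ 21.37.
Circumradius = e/(2 sin E) ≈ 12.069.

12.069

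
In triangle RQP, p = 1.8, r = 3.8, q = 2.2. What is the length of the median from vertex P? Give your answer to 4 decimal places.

Median from P: ½√(2·r² + 2·q² − p²) ≈ 2.9715.

m_P ≈ 2.9715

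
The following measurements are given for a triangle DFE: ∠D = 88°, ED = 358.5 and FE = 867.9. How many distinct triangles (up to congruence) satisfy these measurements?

ED·sin D = 358.5·sin(88°) ≈ 358.3.
Since FE ≥ ED, exactly one triangle exists.

1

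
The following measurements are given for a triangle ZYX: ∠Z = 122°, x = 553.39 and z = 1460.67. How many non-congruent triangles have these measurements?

x·sin Z = 553.39·sin(122°) ≈ 469.3.
Since ∠Z is not acute, a triangle exists only if z > x; here z > x, so there is exactly one triangle.

1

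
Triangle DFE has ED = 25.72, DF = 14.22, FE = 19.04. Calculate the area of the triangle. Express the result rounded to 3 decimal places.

133.194

Semiperimeter s = (19.04 + 25.72 + 14.22)/2 = 29.49.
Heron's formula: area = √(29.49·10.45·3.77·15.27) ≈ 133.19.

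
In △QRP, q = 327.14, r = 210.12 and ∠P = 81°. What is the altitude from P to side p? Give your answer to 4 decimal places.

By the law of cosines, p² = q² + r² − 2·q·r·cos P = 1.2966e+05, so p ≈ 360.09.
Area = ½·q·r·sin P ≈ 33946.
The altitude from P has length 2·area/p ≈ 188.54.

188.5428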